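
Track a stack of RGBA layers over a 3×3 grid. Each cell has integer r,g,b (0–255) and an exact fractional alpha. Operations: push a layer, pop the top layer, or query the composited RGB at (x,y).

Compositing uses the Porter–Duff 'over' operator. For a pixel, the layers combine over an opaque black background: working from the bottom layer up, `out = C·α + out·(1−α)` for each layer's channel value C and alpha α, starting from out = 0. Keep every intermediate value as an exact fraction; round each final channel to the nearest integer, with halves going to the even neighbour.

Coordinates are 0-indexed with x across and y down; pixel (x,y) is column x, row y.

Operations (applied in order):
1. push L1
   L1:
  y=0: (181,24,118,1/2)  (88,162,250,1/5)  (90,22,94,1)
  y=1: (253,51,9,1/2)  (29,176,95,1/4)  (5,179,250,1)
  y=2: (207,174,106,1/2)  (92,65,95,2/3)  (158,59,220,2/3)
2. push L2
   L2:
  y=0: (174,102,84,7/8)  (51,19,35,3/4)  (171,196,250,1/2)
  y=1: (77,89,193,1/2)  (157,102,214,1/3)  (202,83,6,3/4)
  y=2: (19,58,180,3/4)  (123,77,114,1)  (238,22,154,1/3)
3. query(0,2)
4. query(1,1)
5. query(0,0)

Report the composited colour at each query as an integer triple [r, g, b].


at x=0,y=2 over L1,L2:
+L1 (α=1/2) → [207/2, 87, 53]
+L2 (α=3/4) → [321/8, 261/4, 593/4]
rounded: [40, 65, 148]

(1,1) stack=L1,L2; from [0,0,0]:
L1 α=1/4: [29/4, 44, 95/4]
L2 α=1/3: [343/6, 190/3, 523/6]
rounded: [57, 63, 87]

(0,0) stack=L1,L2; from [0,0,0]:
+L1 (α=1/2) → [181/2, 12, 59]
+L2 (α=7/8) → [2617/16, 363/4, 647/8]
rounded: [164, 91, 81]


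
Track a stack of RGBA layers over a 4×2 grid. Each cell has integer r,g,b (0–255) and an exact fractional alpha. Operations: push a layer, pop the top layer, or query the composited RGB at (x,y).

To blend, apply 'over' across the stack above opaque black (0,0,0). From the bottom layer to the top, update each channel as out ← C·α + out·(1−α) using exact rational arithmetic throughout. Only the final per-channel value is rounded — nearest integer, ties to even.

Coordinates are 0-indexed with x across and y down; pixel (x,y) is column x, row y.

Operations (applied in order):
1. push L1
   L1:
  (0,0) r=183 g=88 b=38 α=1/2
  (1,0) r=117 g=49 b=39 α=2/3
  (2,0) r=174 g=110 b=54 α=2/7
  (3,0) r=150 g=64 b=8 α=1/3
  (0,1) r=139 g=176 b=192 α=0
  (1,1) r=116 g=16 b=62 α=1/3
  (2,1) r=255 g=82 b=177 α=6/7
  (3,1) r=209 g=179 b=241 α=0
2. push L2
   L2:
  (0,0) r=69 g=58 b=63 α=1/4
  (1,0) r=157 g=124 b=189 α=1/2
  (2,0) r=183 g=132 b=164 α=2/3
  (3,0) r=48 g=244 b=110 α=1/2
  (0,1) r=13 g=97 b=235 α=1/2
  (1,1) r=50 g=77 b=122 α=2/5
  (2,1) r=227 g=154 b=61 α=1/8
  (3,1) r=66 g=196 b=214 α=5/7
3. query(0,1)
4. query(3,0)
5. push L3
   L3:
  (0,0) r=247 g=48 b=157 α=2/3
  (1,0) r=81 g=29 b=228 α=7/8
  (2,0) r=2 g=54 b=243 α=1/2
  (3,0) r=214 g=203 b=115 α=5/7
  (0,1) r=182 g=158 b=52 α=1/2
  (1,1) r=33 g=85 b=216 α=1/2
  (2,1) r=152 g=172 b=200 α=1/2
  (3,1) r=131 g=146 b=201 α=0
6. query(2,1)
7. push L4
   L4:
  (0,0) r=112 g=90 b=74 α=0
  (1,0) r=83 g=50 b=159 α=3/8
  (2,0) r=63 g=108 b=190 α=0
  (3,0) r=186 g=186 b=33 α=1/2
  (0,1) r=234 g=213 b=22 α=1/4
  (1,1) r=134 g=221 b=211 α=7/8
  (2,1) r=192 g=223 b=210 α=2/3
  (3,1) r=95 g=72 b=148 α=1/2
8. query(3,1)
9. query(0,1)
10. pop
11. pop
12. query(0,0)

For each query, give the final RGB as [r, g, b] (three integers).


query (0,1) [L1,L2] — begin 0,0,0
+L1 (α=0) → [0, 0, 0]
+L2 (α=1/2) → [13/2, 97/2, 235/2]
→ [6, 48, 118]

query (3,0) [L1,L2] — begin 0,0,0
after L1 α=1/3: [50, 64/3, 8/3]
after L2 α=1/2: [49, 398/3, 169/3]
rounded: [49, 133, 56]

at x=2,y=1 over L1,L2,L3:
after L1 α=6/7: [1530/7, 492/7, 1062/7]
after L2 α=1/8: [1757/8, 323/4, 1123/8]
after L3 α=1/2: [2973/16, 1011/8, 2723/16]
→ [186, 126, 170]

at x=3,y=1 over L1,L2,L3,L4:
after L1 α=0: [0, 0, 0]
after L2 α=5/7: [330/7, 140, 1070/7]
after L3 α=0: [330/7, 140, 1070/7]
after L4 α=1/2: [995/14, 106, 1053/7]
→ [71, 106, 150]

(0,1) stack=L1,L2,L3,L4; from [0,0,0]:
L1 α=0: [0, 0, 0]
L2 α=1/2: [13/2, 97/2, 235/2]
L3 α=1/2: [377/4, 413/4, 339/4]
L4 α=1/4: [2067/16, 2091/16, 1105/16]
→ [129, 131, 69]

query (0,0) [L1,L2] — begin 0,0,0
L1 α=1/2: [183/2, 44, 19]
L2 α=1/4: [687/8, 95/2, 30]
→ [86, 48, 30]


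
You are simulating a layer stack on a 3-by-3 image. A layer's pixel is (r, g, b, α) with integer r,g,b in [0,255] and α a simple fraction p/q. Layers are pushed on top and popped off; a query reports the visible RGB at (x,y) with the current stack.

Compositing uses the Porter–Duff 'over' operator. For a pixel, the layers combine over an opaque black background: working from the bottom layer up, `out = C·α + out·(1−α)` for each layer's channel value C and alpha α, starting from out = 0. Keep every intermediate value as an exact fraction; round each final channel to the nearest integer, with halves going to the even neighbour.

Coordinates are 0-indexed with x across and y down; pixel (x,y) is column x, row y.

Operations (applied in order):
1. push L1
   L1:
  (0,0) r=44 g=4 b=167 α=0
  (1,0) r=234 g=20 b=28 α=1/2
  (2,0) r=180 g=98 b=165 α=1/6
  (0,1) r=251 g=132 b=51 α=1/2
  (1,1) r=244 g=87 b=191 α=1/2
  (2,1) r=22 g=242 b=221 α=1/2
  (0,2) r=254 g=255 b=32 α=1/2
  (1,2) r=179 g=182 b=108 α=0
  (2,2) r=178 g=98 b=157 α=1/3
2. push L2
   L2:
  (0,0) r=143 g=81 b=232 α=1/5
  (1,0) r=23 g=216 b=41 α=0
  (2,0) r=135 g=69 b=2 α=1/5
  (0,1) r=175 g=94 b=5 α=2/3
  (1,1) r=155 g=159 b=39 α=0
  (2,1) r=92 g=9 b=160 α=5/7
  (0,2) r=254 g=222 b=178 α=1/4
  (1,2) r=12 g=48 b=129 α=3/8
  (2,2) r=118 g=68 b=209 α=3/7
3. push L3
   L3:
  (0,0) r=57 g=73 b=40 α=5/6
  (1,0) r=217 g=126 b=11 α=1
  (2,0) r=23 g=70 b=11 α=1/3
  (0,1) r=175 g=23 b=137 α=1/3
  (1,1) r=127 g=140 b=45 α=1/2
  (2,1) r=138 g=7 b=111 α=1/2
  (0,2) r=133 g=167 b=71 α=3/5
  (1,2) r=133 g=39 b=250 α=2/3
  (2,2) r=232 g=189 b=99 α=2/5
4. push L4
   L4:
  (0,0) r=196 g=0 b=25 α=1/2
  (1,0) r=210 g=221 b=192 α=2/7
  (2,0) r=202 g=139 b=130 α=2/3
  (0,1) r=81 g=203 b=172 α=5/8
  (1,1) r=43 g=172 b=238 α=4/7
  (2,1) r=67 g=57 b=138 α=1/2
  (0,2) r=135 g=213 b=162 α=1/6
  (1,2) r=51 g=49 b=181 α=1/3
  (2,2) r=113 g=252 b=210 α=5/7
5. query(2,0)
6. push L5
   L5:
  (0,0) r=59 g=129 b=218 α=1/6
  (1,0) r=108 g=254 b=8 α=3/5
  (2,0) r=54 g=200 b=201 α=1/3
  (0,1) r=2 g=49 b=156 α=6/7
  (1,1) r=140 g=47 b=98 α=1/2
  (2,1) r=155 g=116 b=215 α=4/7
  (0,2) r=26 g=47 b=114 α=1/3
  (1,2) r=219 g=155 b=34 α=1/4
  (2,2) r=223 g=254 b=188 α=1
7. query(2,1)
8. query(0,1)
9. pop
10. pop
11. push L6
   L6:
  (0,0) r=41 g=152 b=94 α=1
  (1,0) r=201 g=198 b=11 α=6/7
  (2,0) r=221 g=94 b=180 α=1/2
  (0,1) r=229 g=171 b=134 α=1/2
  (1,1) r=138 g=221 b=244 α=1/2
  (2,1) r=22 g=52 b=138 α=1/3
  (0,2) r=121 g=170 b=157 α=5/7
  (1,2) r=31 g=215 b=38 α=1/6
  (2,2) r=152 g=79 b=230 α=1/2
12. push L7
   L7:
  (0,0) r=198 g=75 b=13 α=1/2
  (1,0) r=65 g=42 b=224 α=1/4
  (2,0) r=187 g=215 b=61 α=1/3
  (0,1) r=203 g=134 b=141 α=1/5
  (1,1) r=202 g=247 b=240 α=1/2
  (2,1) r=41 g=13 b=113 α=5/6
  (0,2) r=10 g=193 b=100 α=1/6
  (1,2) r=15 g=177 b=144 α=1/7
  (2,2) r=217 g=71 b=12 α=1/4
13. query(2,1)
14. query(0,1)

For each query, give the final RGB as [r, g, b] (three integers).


(2,0) stack=L1,L2,L3,L4; from [0,0,0]:
L1 α=1/6: [30, 49/3, 55/2]
L2 α=1/5: [51, 403/15, 112/5]
L3 α=1/3: [125/3, 1856/45, 93/5]
L4 α=2/3: [1337/9, 14366/135, 1393/15]
= [149, 106, 93]

at x=2,y=1 over L1,L2,L3,L4,L5:
+L1 (α=1/2) → [11, 121, 221/2]
+L2 (α=5/7) → [482/7, 41, 1021/7]
+L3 (α=1/2) → [724/7, 24, 899/7]
+L4 (α=1/2) → [1193/14, 81/2, 1865/14]
+L5 (α=4/7) → [12259/98, 1171/14, 17635/98]
= [125, 84, 180]

(0,1) stack=L1,L2,L3,L4,L5; from [0,0,0]:
+L1 (α=1/2) → [251/2, 66, 51/2]
+L2 (α=2/3) → [317/2, 254/3, 71/6]
+L3 (α=1/3) → [164, 577/9, 482/9]
+L4 (α=5/8) → [897/8, 1811/12, 1531/12]
+L5 (α=6/7) → [993/56, 5339/84, 12763/84]
rounded: [18, 64, 152]

query (2,1) [L1,L2,L3,L6,L7] — begin 0,0,0
L1 α=1/2: [11, 121, 221/2]
L2 α=5/7: [482/7, 41, 1021/7]
L3 α=1/2: [724/7, 24, 899/7]
L6 α=1/3: [534/7, 100/3, 2764/21]
L7 α=5/6: [1969/42, 295/18, 14629/126]
→ [47, 16, 116]

at x=0,y=1 over L1,L2,L3,L6,L7:
after L1 α=1/2: [251/2, 66, 51/2]
after L2 α=2/3: [317/2, 254/3, 71/6]
after L3 α=1/3: [164, 577/9, 482/9]
after L6 α=1/2: [393/2, 1058/9, 844/9]
after L7 α=1/5: [989/5, 5438/45, 929/9]
→ [198, 121, 103]


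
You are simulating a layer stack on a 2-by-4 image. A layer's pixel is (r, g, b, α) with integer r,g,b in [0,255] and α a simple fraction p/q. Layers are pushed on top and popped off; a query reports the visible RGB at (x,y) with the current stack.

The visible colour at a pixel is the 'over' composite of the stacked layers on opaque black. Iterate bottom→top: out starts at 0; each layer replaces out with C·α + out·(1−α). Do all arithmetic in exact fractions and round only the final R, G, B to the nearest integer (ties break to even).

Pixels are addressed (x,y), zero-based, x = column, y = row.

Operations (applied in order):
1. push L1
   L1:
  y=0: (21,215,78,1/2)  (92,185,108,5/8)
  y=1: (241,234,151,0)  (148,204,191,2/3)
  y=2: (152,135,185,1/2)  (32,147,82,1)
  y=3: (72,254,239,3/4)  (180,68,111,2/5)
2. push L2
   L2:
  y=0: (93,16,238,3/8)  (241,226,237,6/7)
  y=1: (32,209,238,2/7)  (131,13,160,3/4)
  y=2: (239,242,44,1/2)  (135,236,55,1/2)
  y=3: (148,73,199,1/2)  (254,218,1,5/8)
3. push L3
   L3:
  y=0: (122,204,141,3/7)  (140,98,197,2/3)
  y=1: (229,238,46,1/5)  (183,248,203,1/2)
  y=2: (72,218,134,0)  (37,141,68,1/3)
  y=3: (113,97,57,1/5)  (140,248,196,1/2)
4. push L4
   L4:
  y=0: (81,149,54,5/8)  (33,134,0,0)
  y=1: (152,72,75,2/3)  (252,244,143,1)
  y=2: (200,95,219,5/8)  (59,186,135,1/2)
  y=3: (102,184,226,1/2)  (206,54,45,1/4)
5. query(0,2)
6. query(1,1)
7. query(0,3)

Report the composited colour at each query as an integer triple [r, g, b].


(0,2) stack=L1,L2,L3,L4; from [0,0,0]:
L1 α=1/2: [76, 135/2, 185/2]
L2 α=1/2: [315/2, 619/4, 273/4]
L3 α=0: [315/2, 619/4, 273/4]
L4 α=5/8: [2945/16, 3757/32, 5199/32]
= [184, 117, 162]

query (1,1) [L1,L2,L3,L4] — begin 0,0,0
after L1 α=2/3: [296/3, 136, 382/3]
after L2 α=3/4: [1475/12, 175/4, 911/6]
after L3 α=1/2: [3671/24, 1167/8, 2129/12]
after L4 α=1: [252, 244, 143]
→ [252, 244, 143]

query (0,3) [L1,L2,L3,L4] — begin 0,0,0
+L1 (α=3/4) → [54, 381/2, 717/4]
+L2 (α=1/2) → [101, 527/4, 1513/8]
+L3 (α=1/5) → [517/5, 624/5, 1627/10]
+L4 (α=1/2) → [1027/10, 772/5, 3887/20]
→ [103, 154, 194]


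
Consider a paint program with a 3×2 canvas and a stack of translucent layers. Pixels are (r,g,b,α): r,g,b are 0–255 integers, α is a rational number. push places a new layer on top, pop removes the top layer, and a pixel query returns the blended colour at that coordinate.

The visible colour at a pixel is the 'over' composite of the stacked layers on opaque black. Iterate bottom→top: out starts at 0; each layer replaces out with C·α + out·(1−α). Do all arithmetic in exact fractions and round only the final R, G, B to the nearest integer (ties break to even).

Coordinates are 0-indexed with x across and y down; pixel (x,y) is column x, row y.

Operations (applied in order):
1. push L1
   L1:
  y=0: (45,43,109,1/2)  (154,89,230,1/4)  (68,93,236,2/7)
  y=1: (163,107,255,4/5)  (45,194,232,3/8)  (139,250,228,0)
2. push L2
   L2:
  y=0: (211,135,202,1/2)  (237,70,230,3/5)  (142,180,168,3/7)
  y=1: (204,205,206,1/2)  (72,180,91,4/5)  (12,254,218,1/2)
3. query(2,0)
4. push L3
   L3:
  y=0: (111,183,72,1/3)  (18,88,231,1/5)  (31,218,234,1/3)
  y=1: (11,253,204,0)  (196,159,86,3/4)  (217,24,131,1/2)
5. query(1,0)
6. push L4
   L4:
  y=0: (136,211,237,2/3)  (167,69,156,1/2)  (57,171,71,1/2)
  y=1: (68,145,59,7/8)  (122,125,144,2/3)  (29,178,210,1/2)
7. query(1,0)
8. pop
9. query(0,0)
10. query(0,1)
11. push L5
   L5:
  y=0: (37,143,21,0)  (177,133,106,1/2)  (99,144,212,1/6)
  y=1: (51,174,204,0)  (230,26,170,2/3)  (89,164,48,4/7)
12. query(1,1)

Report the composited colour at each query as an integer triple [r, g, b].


query (2,0) [L1,L2] — begin 0,0,0
L1 α=2/7: [136/7, 186/7, 472/7]
L2 α=3/7: [3526/49, 4524/49, 5416/49]
= [72, 92, 111]

(1,0) stack=L1,L2,L3; from [0,0,0]:
+L1 (α=1/4) → [77/2, 89/4, 115/2]
+L2 (α=3/5) → [788/5, 509/10, 161]
+L3 (α=1/5) → [3242/25, 1458/25, 175]
→ [130, 58, 175]

(1,0) stack=L1,L2,L3,L4; from [0,0,0]:
+L1 (α=1/4) → [77/2, 89/4, 115/2]
+L2 (α=3/5) → [788/5, 509/10, 161]
+L3 (α=1/5) → [3242/25, 1458/25, 175]
+L4 (α=1/2) → [7417/50, 3183/50, 331/2]
= [148, 64, 166]

at x=0,y=0 over L1,L2,L3:
after L1 α=1/2: [45/2, 43/2, 109/2]
after L2 α=1/2: [467/4, 313/4, 513/4]
after L3 α=1/3: [689/6, 679/6, 219/2]
rounded: [115, 113, 110]

at x=0,y=1 over L1,L2,L3:
L1 α=4/5: [652/5, 428/5, 204]
L2 α=1/2: [836/5, 1453/10, 205]
L3 α=0: [836/5, 1453/10, 205]
= [167, 145, 205]

(1,1) stack=L1,L2,L3,L5; from [0,0,0]:
after L1 α=3/8: [135/8, 291/4, 87]
after L2 α=4/5: [2439/40, 3171/20, 451/5]
after L3 α=3/4: [25959/160, 12711/80, 1741/20]
after L5 α=2/3: [99559/480, 16871/240, 2847/20]
rounded: [207, 70, 142]


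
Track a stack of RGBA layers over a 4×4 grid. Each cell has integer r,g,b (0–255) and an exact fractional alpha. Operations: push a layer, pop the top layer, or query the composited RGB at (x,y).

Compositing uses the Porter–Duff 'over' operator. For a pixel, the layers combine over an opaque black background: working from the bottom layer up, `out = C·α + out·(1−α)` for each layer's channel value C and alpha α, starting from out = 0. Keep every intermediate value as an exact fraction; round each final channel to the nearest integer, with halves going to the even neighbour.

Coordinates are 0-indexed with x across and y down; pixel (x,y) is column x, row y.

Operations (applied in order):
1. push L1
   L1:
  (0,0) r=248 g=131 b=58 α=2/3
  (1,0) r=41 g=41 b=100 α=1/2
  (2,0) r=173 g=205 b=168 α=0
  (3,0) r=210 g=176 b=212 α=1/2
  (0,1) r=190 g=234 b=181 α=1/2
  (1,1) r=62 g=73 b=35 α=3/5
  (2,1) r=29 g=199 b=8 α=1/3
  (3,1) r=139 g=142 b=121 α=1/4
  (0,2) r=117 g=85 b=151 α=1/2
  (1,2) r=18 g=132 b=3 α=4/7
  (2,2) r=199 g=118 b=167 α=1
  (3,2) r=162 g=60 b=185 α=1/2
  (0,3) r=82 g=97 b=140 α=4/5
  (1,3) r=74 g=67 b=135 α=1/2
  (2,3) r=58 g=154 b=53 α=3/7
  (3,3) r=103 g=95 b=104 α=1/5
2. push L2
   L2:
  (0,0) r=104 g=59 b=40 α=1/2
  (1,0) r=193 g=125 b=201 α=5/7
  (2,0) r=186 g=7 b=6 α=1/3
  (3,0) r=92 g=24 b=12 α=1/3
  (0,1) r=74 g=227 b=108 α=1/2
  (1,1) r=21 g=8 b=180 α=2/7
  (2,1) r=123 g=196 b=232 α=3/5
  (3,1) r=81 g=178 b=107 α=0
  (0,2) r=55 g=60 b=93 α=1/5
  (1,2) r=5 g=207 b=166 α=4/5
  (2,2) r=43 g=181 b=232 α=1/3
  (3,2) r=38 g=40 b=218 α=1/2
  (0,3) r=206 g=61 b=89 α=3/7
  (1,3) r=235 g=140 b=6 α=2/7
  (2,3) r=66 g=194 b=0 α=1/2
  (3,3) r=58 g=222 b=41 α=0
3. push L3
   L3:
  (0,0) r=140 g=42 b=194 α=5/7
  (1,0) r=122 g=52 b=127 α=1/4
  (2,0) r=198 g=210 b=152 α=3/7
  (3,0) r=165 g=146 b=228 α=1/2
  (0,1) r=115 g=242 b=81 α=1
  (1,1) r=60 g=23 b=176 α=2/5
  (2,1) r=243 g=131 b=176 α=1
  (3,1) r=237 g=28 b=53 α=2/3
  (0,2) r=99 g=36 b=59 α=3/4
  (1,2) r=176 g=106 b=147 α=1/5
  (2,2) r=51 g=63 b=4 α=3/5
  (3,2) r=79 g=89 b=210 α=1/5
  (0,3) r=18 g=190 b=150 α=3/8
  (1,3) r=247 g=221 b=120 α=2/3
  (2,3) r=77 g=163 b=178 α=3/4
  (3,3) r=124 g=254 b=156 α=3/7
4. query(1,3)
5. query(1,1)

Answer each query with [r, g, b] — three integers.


at x=1,y=3 over L1,L2,L3:
after L1 α=1/2: [37, 67/2, 135/2]
after L2 α=2/7: [655/7, 895/14, 699/14]
after L3 α=2/3: [1371/7, 2361/14, 1353/14]
rounded: [196, 169, 97]

query (1,1) [L1,L2,L3] — begin 0,0,0
after L1 α=3/5: [186/5, 219/5, 21]
after L2 α=2/7: [228/7, 235/7, 465/7]
after L3 α=2/5: [1524/35, 1027/35, 3859/35]
→ [44, 29, 110]


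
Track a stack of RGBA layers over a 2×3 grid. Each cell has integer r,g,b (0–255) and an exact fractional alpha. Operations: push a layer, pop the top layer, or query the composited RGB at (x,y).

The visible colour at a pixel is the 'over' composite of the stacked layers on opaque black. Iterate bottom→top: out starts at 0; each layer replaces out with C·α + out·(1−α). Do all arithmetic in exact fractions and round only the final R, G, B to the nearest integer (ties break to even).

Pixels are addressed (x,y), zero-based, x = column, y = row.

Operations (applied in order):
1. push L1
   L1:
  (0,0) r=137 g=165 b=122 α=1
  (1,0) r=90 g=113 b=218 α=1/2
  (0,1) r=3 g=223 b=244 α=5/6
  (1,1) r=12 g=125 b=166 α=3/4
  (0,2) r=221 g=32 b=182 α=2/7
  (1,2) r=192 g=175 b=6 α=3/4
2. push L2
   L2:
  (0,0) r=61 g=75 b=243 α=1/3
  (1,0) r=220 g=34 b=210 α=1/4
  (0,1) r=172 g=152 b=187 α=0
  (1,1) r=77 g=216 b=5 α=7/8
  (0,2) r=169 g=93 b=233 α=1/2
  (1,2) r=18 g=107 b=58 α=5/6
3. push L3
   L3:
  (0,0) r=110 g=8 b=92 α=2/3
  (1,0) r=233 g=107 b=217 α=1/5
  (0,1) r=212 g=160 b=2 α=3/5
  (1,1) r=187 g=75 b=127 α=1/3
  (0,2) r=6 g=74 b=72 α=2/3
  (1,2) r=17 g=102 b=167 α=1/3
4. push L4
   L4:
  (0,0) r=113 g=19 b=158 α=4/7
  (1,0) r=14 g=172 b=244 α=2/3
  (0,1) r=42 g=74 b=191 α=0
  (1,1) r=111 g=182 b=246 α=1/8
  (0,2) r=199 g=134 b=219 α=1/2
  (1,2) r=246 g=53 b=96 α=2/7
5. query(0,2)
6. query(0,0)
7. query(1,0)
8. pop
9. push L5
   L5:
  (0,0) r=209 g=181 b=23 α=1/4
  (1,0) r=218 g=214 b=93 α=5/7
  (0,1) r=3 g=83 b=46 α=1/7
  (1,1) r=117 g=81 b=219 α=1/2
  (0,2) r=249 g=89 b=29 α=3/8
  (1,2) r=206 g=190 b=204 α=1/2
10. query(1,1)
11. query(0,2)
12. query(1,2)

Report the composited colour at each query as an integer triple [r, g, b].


at x=0,y=2 over L1,L2,L3,L4:
after L1 α=2/7: [442/7, 64/7, 52]
after L2 α=1/2: [1625/14, 715/14, 285/2]
after L3 α=2/3: [1793/42, 929/14, 191/2]
after L4 α=1/2: [10151/84, 2805/28, 629/4]
= [121, 100, 157]

query (0,0) [L1,L2,L3,L4] — begin 0,0,0
L1 α=1: [137, 165, 122]
L2 α=1/3: [335/3, 135, 487/3]
L3 α=2/3: [995/9, 151/3, 1039/9]
L4 α=4/7: [2351/21, 227/7, 2935/21]
→ [112, 32, 140]

(1,0) stack=L1,L2,L3,L4; from [0,0,0]:
after L1 α=1/2: [45, 113/2, 109]
after L2 α=1/4: [355/4, 407/8, 537/4]
after L3 α=1/5: [588/5, 621/10, 754/5]
after L4 α=2/3: [728/15, 4061/30, 3194/15]
rounded: [49, 135, 213]

query (1,1) [L1,L2,L3,L5] — begin 0,0,0
+L1 (α=3/4) → [9, 375/4, 249/2]
+L2 (α=7/8) → [137/2, 6423/32, 319/16]
+L3 (α=1/3) → [108, 2541/16, 445/8]
+L5 (α=1/2) → [225/2, 3837/32, 2197/16]
= [112, 120, 137]

at x=0,y=2 over L1,L2,L3,L5:
after L1 α=2/7: [442/7, 64/7, 52]
after L2 α=1/2: [1625/14, 715/14, 285/2]
after L3 α=2/3: [1793/42, 929/14, 191/2]
after L5 α=3/8: [40339/336, 8383/112, 1129/16]
→ [120, 75, 71]

query (1,2) [L1,L2,L3,L5] — begin 0,0,0
+L1 (α=3/4) → [144, 525/4, 9/2]
+L2 (α=5/6) → [39, 2665/24, 589/12]
+L3 (α=1/3) → [95/3, 3889/36, 1591/18]
+L5 (α=1/2) → [713/6, 10729/72, 5263/36]
= [119, 149, 146]


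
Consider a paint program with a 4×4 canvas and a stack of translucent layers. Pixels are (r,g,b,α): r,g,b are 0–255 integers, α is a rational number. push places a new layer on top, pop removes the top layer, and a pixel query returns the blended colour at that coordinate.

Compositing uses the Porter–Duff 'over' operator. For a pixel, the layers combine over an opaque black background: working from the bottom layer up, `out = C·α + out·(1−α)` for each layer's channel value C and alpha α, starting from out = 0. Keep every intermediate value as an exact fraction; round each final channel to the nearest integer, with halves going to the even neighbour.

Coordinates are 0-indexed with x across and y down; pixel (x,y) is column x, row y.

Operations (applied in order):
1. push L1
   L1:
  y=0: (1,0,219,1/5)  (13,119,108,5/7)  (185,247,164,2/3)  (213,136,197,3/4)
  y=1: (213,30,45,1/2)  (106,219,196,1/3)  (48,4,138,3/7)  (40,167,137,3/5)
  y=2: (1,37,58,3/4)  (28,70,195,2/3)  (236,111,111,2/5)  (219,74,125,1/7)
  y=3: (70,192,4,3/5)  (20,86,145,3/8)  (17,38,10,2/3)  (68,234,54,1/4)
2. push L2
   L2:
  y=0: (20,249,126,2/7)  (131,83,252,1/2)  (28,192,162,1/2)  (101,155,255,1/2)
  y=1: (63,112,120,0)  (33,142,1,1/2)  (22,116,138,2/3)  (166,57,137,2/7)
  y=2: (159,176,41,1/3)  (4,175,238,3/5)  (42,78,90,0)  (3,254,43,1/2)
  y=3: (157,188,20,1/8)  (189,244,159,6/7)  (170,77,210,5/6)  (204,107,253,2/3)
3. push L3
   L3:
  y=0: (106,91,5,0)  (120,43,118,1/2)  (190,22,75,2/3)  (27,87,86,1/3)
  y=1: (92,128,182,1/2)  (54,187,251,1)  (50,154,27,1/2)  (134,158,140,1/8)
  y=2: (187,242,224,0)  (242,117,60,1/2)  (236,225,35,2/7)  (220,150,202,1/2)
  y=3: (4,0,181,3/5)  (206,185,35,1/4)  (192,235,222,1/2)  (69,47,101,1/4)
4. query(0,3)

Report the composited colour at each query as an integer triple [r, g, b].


query (0,3) [L1,L2,L3] — begin 0,0,0
L1 α=3/5: [42, 576/5, 12/5]
L2 α=1/8: [451/8, 1243/10, 23/5]
L3 α=3/5: [499/20, 1243/25, 2761/25]
rounded: [25, 50, 110]


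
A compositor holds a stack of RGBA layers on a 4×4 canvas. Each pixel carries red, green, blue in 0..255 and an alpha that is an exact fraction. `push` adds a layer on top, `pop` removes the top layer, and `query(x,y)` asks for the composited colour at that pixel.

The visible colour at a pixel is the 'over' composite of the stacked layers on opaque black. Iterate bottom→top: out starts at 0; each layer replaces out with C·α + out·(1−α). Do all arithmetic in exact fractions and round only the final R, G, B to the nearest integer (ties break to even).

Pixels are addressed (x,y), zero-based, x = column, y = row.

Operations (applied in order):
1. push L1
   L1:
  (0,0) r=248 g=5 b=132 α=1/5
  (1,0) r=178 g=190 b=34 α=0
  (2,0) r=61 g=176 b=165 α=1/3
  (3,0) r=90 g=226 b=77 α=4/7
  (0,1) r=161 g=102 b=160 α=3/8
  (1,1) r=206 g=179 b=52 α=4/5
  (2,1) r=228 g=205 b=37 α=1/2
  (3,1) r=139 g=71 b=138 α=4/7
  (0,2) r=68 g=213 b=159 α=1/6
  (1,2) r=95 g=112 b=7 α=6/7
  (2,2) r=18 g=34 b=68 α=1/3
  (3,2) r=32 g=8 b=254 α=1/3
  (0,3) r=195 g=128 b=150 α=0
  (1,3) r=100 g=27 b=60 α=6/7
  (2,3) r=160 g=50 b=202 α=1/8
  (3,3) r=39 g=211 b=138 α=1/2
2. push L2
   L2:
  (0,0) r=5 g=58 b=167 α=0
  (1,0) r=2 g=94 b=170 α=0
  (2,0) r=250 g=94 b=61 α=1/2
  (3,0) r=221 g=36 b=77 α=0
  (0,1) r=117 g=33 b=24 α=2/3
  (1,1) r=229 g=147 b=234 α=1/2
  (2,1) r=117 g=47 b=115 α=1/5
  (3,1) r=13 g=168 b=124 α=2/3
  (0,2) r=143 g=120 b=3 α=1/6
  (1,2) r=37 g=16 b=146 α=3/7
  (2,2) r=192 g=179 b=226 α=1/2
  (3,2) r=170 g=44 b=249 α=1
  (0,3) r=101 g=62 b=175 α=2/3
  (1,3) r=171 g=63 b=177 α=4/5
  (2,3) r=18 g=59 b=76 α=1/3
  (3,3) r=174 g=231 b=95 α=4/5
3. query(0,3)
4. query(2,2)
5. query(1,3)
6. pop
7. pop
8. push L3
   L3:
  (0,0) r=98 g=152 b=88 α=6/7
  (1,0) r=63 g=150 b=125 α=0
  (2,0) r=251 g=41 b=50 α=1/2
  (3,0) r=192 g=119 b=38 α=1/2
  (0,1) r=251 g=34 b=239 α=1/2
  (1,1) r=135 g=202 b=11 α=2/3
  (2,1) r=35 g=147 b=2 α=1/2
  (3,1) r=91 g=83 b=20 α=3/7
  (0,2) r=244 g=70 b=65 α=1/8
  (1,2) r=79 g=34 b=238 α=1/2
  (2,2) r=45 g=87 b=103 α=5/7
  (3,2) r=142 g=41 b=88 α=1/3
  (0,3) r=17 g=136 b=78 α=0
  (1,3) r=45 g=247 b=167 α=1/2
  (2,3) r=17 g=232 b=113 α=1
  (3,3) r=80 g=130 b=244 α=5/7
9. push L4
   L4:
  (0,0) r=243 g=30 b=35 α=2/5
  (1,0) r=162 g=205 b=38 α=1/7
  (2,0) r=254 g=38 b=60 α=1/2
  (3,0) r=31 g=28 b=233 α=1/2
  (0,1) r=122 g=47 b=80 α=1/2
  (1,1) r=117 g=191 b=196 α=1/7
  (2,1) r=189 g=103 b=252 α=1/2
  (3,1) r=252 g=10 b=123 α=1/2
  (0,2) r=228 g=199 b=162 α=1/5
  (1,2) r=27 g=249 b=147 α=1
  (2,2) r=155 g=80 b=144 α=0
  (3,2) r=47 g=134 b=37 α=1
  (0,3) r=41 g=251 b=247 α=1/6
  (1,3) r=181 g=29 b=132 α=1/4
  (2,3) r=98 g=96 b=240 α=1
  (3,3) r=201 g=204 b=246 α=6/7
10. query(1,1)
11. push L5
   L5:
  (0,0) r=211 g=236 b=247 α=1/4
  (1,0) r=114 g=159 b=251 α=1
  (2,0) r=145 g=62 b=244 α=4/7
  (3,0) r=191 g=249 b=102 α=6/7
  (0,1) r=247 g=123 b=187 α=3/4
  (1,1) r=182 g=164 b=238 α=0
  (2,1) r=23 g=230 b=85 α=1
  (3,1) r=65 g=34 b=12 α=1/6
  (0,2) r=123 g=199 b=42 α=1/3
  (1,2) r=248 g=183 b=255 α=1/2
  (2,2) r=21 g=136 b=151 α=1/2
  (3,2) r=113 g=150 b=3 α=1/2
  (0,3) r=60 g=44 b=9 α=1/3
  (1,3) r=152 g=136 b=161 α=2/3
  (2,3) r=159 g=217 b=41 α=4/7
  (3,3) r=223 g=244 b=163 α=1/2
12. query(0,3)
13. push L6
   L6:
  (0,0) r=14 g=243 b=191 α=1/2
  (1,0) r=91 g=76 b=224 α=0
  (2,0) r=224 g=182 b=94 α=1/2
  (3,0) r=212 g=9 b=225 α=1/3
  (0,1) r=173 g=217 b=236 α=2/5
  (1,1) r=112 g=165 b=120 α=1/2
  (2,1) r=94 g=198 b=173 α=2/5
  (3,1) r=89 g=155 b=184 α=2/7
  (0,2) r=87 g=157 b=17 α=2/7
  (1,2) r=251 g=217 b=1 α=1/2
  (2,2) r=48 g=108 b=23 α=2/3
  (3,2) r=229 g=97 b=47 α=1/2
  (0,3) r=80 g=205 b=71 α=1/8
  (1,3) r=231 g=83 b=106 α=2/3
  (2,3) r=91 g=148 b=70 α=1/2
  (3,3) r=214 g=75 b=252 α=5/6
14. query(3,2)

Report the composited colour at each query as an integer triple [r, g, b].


query (0,3) [L1,L2] — begin 0,0,0
L1 α=0: [0, 0, 0]
L2 α=2/3: [202/3, 124/3, 350/3]
rounded: [67, 41, 117]

(2,2) stack=L1,L2; from [0,0,0]:
after L1 α=1/3: [6, 34/3, 68/3]
after L2 α=1/2: [99, 571/6, 373/3]
→ [99, 95, 124]

at x=1,y=3 over L1,L2:
after L1 α=6/7: [600/7, 162/7, 360/7]
after L2 α=4/5: [5388/35, 1926/35, 5316/35]
rounded: [154, 55, 152]

query (1,1) [L3,L4] — begin 0,0,0
+L3 (α=2/3) → [90, 404/3, 22/3]
+L4 (α=1/7) → [657/7, 999/7, 240/7]
→ [94, 143, 34]

(0,3) stack=L3,L4,L5; from [0,0,0]:
after L3 α=0: [0, 0, 0]
after L4 α=1/6: [41/6, 251/6, 247/6]
after L5 α=1/3: [221/9, 383/9, 274/9]
= [25, 43, 30]

(3,2) stack=L3,L4,L5,L6; from [0,0,0]:
after L3 α=1/3: [142/3, 41/3, 88/3]
after L4 α=1: [47, 134, 37]
after L5 α=1/2: [80, 142, 20]
after L6 α=1/2: [309/2, 239/2, 67/2]
= [154, 120, 34]


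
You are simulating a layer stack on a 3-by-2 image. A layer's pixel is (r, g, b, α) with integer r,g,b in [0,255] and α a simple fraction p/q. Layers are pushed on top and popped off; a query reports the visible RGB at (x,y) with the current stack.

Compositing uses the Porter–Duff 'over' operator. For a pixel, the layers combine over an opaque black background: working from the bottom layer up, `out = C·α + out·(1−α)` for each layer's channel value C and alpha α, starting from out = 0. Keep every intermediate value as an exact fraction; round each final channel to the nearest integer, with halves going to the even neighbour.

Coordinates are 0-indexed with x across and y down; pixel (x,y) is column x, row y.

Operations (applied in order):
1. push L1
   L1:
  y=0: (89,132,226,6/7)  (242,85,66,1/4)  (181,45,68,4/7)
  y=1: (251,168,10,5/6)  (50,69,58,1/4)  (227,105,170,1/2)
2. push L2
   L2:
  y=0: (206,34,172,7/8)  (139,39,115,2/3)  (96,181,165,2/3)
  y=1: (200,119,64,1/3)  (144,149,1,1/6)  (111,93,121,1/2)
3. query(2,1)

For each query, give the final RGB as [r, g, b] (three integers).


query (2,1) [L1,L2] — begin 0,0,0
after L1 α=1/2: [227/2, 105/2, 85]
after L2 α=1/2: [449/4, 291/4, 103]
→ [112, 73, 103]


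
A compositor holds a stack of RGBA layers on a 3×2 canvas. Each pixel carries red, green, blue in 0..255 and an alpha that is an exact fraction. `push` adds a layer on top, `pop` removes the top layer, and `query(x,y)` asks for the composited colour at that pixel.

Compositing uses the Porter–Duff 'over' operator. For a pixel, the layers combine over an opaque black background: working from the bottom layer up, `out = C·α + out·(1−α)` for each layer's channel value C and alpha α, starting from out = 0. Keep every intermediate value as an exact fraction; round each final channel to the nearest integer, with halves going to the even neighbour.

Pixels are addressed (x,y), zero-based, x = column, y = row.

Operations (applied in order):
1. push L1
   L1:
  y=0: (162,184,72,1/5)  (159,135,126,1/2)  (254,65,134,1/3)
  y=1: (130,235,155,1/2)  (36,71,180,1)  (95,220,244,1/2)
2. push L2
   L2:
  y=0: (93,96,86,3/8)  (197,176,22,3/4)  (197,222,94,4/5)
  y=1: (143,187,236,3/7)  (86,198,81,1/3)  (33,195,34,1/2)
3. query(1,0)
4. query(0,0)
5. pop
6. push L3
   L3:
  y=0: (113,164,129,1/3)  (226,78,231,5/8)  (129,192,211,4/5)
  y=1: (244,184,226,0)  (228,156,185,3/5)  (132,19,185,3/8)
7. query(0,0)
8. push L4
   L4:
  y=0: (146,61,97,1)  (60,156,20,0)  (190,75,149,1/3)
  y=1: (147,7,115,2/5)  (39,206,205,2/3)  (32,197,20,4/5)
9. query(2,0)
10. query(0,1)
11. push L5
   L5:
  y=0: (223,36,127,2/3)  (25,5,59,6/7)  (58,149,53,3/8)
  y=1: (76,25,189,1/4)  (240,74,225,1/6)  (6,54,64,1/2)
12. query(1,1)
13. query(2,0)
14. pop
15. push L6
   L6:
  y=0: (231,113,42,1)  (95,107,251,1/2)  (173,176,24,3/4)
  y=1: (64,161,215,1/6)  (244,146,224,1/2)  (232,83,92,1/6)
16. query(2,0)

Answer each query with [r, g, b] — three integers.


query (1,0) [L1,L2] — begin 0,0,0
after L1 α=1/2: [159/2, 135/2, 63]
after L2 α=3/4: [1341/8, 1191/8, 129/4]
= [168, 149, 32]

query (0,0) [L1,L2] — begin 0,0,0
L1 α=1/5: [162/5, 184/5, 72/5]
L2 α=3/8: [441/8, 59, 165/4]
→ [55, 59, 41]

query (0,0) [L1,L3] — begin 0,0,0
L1 α=1/5: [162/5, 184/5, 72/5]
L3 α=1/3: [889/15, 396/5, 263/5]
= [59, 79, 53]

(2,0) stack=L1,L3,L4; from [0,0,0]:
L1 α=1/3: [254/3, 65/3, 134/3]
L3 α=4/5: [1802/15, 2369/15, 2666/15]
L4 α=1/3: [6454/45, 5863/45, 7567/45]
= [143, 130, 168]

query (0,1) [L1,L3,L4] — begin 0,0,0
L1 α=1/2: [65, 235/2, 155/2]
L3 α=0: [65, 235/2, 155/2]
L4 α=2/5: [489/5, 733/10, 185/2]
→ [98, 73, 92]

(1,1) stack=L1,L3,L4,L5; from [0,0,0]:
L1 α=1: [36, 71, 180]
L3 α=3/5: [756/5, 122, 183]
L4 α=2/3: [382/5, 178, 593/3]
L5 α=1/6: [311/3, 482/3, 1820/9]
= [104, 161, 202]

query (2,0) [L1,L3,L4,L5] — begin 0,0,0
L1 α=1/3: [254/3, 65/3, 134/3]
L3 α=4/5: [1802/15, 2369/15, 2666/15]
L4 α=1/3: [6454/45, 5863/45, 7567/45]
L5 α=3/8: [2005/18, 4943/36, 4499/36]
= [111, 137, 125]

(2,0) stack=L1,L3,L4,L6; from [0,0,0]:
L1 α=1/3: [254/3, 65/3, 134/3]
L3 α=4/5: [1802/15, 2369/15, 2666/15]
L4 α=1/3: [6454/45, 5863/45, 7567/45]
L6 α=3/4: [29809/180, 29623/180, 10807/180]
rounded: [166, 165, 60]


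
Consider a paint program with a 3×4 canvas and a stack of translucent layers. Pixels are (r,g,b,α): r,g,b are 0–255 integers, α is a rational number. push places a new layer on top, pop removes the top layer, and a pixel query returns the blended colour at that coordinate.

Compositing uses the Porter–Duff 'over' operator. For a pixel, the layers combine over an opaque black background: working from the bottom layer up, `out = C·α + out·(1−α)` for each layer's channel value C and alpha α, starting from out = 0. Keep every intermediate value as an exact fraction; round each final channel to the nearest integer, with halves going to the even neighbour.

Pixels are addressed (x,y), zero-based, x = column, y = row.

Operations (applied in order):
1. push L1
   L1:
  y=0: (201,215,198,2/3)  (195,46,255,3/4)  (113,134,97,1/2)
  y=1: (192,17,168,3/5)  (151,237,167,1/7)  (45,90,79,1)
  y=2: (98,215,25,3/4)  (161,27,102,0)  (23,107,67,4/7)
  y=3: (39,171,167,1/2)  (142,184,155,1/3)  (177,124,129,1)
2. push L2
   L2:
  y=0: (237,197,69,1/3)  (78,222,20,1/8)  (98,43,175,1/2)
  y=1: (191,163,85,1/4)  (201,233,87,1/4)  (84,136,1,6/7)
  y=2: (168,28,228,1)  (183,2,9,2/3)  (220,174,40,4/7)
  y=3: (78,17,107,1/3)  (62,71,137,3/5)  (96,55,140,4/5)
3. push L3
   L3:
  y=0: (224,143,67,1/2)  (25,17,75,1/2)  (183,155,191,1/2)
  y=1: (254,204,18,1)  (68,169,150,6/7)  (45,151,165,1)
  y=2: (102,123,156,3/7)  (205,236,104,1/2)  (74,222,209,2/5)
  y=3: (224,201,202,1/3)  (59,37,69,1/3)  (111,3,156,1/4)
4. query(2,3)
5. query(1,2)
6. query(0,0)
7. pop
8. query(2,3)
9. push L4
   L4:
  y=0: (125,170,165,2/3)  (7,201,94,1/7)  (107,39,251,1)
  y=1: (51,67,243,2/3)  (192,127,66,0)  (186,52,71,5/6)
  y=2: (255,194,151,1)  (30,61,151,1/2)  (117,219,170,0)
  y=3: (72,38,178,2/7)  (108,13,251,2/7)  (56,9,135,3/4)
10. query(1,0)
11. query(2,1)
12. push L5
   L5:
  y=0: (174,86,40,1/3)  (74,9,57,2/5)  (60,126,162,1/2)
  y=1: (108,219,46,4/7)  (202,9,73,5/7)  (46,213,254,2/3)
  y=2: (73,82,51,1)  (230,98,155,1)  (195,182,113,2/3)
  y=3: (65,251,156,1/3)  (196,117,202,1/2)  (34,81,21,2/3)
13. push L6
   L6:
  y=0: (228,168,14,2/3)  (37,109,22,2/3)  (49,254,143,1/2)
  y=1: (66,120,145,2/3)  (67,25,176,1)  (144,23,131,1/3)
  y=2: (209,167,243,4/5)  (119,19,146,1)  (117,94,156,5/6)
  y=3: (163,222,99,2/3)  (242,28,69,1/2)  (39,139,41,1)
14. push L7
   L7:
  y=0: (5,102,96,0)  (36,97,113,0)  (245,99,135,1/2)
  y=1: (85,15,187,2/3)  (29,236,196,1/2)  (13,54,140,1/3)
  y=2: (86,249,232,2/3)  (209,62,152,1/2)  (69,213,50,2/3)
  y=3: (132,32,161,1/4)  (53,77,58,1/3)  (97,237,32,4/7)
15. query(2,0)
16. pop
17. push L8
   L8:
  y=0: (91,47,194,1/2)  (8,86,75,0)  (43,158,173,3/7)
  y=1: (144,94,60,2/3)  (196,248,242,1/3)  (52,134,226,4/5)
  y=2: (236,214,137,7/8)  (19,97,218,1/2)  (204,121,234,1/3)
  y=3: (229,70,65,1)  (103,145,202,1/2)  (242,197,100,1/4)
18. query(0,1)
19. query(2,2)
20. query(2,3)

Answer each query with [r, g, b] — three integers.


query (2,3) [L1,L2,L3] — begin 0,0,0
after L1 α=1: [177, 124, 129]
after L2 α=4/5: [561/5, 344/5, 689/5]
after L3 α=1/4: [1119/10, 1047/20, 2847/20]
rounded: [112, 52, 142]

query (1,2) [L1,L2,L3] — begin 0,0,0
after L1 α=0: [0, 0, 0]
after L2 α=2/3: [122, 4/3, 6]
after L3 α=1/2: [327/2, 356/3, 55]
= [164, 119, 55]

(0,0) stack=L1,L2,L3; from [0,0,0]:
+L1 (α=2/3) → [134, 430/3, 132]
+L2 (α=1/3) → [505/3, 1451/9, 111]
+L3 (α=1/2) → [1177/6, 1369/9, 89]
rounded: [196, 152, 89]

query (2,3) [L1,L2] — begin 0,0,0
after L1 α=1: [177, 124, 129]
after L2 α=4/5: [561/5, 344/5, 689/5]
→ [112, 69, 138]

(1,0) stack=L1,L2,L4; from [0,0,0]:
L1 α=3/4: [585/4, 69/2, 765/4]
L2 α=1/8: [4407/32, 927/16, 5435/32]
L4 α=1/7: [13333/112, 627/8, 17809/112]
→ [119, 78, 159]

query (2,1) [L1,L2,L4] — begin 0,0,0
after L1 α=1: [45, 90, 79]
after L2 α=6/7: [549/7, 906/7, 85/7]
after L4 α=5/6: [2353/14, 1363/21, 1285/21]
rounded: [168, 65, 61]

at x=2,y=0 over L1,L2,L4,L5,L6,L7:
L1 α=1/2: [113/2, 67, 97/2]
L2 α=1/2: [309/4, 55, 447/4]
L4 α=1: [107, 39, 251]
L5 α=1/2: [167/2, 165/2, 413/2]
L6 α=1/2: [265/4, 673/4, 699/4]
L7 α=1/2: [1245/8, 1069/8, 1239/8]
rounded: [156, 134, 155]

at x=0,y=1 over L1,L2,L4,L5,L6,L8:
after L1 α=3/5: [576/5, 51/5, 504/5]
after L2 α=1/4: [2683/20, 242/5, 1937/20]
after L4 α=2/3: [4723/60, 304/5, 11657/60]
after L5 α=4/7: [1909/20, 756/5, 2191/20]
after L6 α=2/3: [4549/60, 652/5, 7991/60]
after L8 α=2/3: [21829/180, 1592/15, 15191/180]
rounded: [121, 106, 84]

at x=2,y=2 over L1,L2,L4,L5,L6,L8:
L1 α=4/7: [92/7, 428/7, 268/7]
L2 α=4/7: [6436/49, 6156/49, 1924/49]
L4 α=0: [6436/49, 6156/49, 1924/49]
L5 α=2/3: [25546/147, 23992/147, 12998/147]
L6 α=5/6: [111541/882, 46541/441, 63829/441]
L8 α=1/3: [201505/1323, 146443/1323, 230852/1323]
→ [152, 111, 174]

(2,3) stack=L1,L2,L4,L5,L6,L8; from [0,0,0]:
L1 α=1: [177, 124, 129]
L2 α=4/5: [561/5, 344/5, 689/5]
L4 α=3/4: [1401/20, 479/20, 1357/10]
L5 α=2/3: [2761/60, 3719/60, 1777/30]
L6 α=1: [39, 139, 41]
L8 α=1/4: [359/4, 307/2, 223/4]
→ [90, 154, 56]


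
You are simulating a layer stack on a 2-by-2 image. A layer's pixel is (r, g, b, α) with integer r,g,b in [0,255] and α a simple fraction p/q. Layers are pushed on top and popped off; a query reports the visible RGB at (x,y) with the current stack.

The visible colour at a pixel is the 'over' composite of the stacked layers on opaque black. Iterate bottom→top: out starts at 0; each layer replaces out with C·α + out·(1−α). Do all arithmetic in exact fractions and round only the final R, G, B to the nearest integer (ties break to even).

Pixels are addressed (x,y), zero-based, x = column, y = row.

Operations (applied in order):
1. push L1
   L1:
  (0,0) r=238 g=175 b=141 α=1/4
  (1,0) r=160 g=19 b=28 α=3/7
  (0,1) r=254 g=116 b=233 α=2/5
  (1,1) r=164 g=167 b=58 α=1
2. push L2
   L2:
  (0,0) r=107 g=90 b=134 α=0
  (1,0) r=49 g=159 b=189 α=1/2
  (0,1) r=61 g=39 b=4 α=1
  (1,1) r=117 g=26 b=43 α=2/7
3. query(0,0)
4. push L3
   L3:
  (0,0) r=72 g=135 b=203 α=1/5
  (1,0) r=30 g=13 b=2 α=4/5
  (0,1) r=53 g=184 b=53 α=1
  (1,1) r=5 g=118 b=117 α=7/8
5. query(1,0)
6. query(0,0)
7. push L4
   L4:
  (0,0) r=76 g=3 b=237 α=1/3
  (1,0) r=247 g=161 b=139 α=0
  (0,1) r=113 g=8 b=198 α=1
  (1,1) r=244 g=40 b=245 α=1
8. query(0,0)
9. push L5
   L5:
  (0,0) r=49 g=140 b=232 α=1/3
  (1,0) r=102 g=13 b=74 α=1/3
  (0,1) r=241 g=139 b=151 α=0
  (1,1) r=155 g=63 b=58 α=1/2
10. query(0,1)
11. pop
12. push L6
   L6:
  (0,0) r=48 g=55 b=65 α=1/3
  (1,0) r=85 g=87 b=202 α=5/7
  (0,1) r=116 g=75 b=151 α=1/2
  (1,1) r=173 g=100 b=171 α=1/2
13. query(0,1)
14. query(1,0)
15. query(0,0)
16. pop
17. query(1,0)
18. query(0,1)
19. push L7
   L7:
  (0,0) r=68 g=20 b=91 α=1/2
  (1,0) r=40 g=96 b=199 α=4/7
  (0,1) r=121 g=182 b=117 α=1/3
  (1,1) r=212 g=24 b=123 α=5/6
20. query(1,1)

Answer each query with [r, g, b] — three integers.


query (0,0) [L1,L2] — begin 0,0,0
after L1 α=1/4: [119/2, 175/4, 141/4]
after L2 α=0: [119/2, 175/4, 141/4]
= [60, 44, 35]

(1,0) stack=L1,L2,L3; from [0,0,0]:
+L1 (α=3/7) → [480/7, 57/7, 12]
+L2 (α=1/2) → [823/14, 585/7, 201/2]
+L3 (α=4/5) → [2503/70, 949/35, 217/10]
rounded: [36, 27, 22]

(0,0) stack=L1,L2,L3; from [0,0,0]:
L1 α=1/4: [119/2, 175/4, 141/4]
L2 α=0: [119/2, 175/4, 141/4]
L3 α=1/5: [62, 62, 344/5]
= [62, 62, 69]

query (0,0) [L1,L2,L3,L4] — begin 0,0,0
+L1 (α=1/4) → [119/2, 175/4, 141/4]
+L2 (α=0) → [119/2, 175/4, 141/4]
+L3 (α=1/5) → [62, 62, 344/5]
+L4 (α=1/3) → [200/3, 127/3, 1873/15]
→ [67, 42, 125]

query (0,1) [L1,L2,L3,L4,L5] — begin 0,0,0
L1 α=2/5: [508/5, 232/5, 466/5]
L2 α=1: [61, 39, 4]
L3 α=1: [53, 184, 53]
L4 α=1: [113, 8, 198]
L5 α=0: [113, 8, 198]
rounded: [113, 8, 198]

(0,1) stack=L1,L2,L3,L4,L6; from [0,0,0]:
after L1 α=2/5: [508/5, 232/5, 466/5]
after L2 α=1: [61, 39, 4]
after L3 α=1: [53, 184, 53]
after L4 α=1: [113, 8, 198]
after L6 α=1/2: [229/2, 83/2, 349/2]
rounded: [114, 42, 174]

(1,0) stack=L1,L2,L3,L4,L6; from [0,0,0]:
+L1 (α=3/7) → [480/7, 57/7, 12]
+L2 (α=1/2) → [823/14, 585/7, 201/2]
+L3 (α=4/5) → [2503/70, 949/35, 217/10]
+L4 (α=0) → [2503/70, 949/35, 217/10]
+L6 (α=5/7) → [17378/245, 17123/245, 5267/35]
= [71, 70, 150]

at x=0,y=0 over L1,L2,L3,L4,L6:
L1 α=1/4: [119/2, 175/4, 141/4]
L2 α=0: [119/2, 175/4, 141/4]
L3 α=1/5: [62, 62, 344/5]
L4 α=1/3: [200/3, 127/3, 1873/15]
L6 α=1/3: [544/9, 419/9, 4721/45]
→ [60, 47, 105]

(1,0) stack=L1,L2,L3,L4; from [0,0,0]:
+L1 (α=3/7) → [480/7, 57/7, 12]
+L2 (α=1/2) → [823/14, 585/7, 201/2]
+L3 (α=4/5) → [2503/70, 949/35, 217/10]
+L4 (α=0) → [2503/70, 949/35, 217/10]
= [36, 27, 22]

(0,1) stack=L1,L2,L3,L4; from [0,0,0]:
L1 α=2/5: [508/5, 232/5, 466/5]
L2 α=1: [61, 39, 4]
L3 α=1: [53, 184, 53]
L4 α=1: [113, 8, 198]
rounded: [113, 8, 198]

query (1,1) [L1,L2,L3,L4,L7] — begin 0,0,0
after L1 α=1: [164, 167, 58]
after L2 α=2/7: [1054/7, 887/7, 376/7]
after L3 α=7/8: [1299/56, 6669/56, 6109/56]
after L4 α=1: [244, 40, 245]
after L7 α=5/6: [652/3, 80/3, 430/3]
rounded: [217, 27, 143]


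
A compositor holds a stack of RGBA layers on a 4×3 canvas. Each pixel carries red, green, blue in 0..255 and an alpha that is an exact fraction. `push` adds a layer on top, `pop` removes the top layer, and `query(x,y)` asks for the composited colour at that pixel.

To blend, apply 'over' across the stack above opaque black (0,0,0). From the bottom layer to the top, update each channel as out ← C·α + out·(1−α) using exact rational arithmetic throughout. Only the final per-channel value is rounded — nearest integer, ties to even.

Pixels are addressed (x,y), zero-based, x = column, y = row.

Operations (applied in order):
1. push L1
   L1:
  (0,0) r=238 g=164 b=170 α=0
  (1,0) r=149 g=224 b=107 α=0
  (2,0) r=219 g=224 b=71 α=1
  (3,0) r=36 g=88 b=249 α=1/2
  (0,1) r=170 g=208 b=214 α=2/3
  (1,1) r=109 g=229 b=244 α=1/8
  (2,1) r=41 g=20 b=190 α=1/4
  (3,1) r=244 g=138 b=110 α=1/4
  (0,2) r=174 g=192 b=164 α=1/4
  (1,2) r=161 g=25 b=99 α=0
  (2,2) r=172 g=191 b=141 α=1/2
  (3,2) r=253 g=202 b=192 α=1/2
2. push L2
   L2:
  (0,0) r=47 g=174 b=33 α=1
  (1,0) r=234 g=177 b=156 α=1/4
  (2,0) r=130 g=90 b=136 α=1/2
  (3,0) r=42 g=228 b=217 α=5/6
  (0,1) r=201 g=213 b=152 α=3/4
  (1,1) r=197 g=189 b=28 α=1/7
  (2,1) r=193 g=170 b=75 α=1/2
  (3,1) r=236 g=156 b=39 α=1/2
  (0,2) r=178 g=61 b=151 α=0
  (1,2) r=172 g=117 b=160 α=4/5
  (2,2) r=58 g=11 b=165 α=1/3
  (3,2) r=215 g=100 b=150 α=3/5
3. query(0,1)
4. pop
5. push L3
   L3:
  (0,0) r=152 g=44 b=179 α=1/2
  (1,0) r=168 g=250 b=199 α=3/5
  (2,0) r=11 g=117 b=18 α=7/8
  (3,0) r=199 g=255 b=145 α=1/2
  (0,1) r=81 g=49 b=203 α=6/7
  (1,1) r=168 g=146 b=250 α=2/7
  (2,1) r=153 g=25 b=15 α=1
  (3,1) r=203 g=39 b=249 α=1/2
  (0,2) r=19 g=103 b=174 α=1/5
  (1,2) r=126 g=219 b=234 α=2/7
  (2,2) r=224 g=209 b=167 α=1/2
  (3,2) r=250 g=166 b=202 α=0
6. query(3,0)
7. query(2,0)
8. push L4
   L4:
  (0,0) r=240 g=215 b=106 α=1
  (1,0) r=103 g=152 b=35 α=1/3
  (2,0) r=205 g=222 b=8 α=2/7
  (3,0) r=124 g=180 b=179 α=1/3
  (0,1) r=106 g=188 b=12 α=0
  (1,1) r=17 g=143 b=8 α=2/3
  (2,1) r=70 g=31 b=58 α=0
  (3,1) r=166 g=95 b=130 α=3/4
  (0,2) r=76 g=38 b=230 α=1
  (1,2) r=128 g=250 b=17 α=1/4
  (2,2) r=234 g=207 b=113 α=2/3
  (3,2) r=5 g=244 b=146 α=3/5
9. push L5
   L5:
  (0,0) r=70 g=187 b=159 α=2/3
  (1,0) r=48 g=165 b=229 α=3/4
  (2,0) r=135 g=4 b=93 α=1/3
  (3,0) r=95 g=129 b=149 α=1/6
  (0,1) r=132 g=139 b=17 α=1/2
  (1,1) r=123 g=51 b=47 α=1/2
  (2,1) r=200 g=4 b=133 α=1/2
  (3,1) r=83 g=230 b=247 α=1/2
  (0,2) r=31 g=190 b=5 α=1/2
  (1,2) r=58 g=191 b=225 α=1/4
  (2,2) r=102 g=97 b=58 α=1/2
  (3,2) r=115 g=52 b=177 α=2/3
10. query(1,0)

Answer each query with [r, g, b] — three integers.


(0,1) stack=L1,L2; from [0,0,0]:
after L1 α=2/3: [340/3, 416/3, 428/3]
after L2 α=3/4: [2149/12, 2333/12, 449/3]
rounded: [179, 194, 150]

(3,0) stack=L1,L3; from [0,0,0]:
after L1 α=1/2: [18, 44, 249/2]
after L3 α=1/2: [217/2, 299/2, 539/4]
= [108, 150, 135]

(2,0) stack=L1,L3; from [0,0,0]:
L1 α=1: [219, 224, 71]
L3 α=7/8: [37, 1043/8, 197/8]
= [37, 130, 25]

query (1,0) [L1,L3,L4,L5] — begin 0,0,0
+L1 (α=0) → [0, 0, 0]
+L3 (α=3/5) → [504/5, 150, 597/5]
+L4 (α=1/3) → [1523/15, 452/3, 1369/15]
+L5 (α=3/4) → [3683/60, 1937/12, 5837/30]
= [61, 161, 195]
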